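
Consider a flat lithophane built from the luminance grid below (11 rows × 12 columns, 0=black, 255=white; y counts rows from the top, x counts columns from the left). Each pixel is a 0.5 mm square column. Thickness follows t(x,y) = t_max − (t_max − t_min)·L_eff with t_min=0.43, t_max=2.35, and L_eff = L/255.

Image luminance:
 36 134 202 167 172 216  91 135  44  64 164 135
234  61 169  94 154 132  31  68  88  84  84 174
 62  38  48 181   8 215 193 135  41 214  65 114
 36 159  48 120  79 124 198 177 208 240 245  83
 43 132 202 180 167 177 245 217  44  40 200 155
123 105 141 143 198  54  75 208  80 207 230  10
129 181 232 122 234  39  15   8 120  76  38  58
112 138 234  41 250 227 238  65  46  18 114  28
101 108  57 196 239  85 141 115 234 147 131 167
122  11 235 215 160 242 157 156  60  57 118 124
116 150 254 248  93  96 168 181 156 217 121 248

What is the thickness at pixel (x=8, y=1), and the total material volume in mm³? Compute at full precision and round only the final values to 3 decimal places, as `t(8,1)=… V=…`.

t(8,1)=1.687 V=44.554

span = t_max - t_min = 2.35 - 0.43 = 1.920
L(8,1) = 88, L_eff = 88/255 = 0.345098
t(8,1) = 2.35 - 1.920·0.345098 = 1.687
Σt over all 11·12 pixels = 378711/2125 ≈ 178.2169412
V = pitch²·Σt = 0.5²·378711/2125 = 44.554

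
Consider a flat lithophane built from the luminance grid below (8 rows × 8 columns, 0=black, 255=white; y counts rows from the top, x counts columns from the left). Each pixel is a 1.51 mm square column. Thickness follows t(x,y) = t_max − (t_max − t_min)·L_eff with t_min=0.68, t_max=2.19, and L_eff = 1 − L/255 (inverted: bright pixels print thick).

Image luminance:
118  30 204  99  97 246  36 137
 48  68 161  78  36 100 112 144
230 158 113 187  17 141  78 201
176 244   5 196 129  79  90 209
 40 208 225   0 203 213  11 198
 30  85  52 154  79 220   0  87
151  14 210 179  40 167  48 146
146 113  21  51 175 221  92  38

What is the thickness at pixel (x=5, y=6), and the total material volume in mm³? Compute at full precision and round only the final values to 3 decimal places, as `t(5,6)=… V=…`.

span = t_max - t_min = 2.19 - 0.68 = 1.510
L(5,6) = 167, L_eff = 1 - 167/255 = 0.345098 (inverted)
t(5,6) = 2.19 - 1.510·0.345098 = 1.669
Σt over all 8·8 pixels = 187912/2125 ≈ 88.4291765
V = pitch²·Σt = 1.51²·187912/2125 = 201.627

t(5,6)=1.669 V=201.627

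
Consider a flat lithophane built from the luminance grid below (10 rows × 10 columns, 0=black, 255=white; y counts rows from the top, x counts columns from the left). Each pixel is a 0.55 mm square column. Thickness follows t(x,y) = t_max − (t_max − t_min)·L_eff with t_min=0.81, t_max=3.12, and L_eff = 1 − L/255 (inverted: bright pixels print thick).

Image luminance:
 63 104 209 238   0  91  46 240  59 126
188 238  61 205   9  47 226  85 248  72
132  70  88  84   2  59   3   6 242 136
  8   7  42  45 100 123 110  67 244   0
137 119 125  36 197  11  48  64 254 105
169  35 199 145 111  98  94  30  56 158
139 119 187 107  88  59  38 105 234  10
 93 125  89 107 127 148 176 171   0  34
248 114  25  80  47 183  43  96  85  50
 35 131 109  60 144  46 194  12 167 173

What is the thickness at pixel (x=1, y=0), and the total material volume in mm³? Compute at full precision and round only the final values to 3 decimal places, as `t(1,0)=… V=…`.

span = t_max - t_min = 3.12 - 0.81 = 2.310
L(1,0) = 104, L_eff = 1 - 104/255 = 0.592157 (inverted)
t(1,0) = 3.12 - 2.310·0.592157 = 1.752
Σt over all 10·10 pixels = 374481/2125 ≈ 176.2263529
V = pitch²·Σt = 0.55²·374481/2125 = 53.308

t(1,0)=1.752 V=53.308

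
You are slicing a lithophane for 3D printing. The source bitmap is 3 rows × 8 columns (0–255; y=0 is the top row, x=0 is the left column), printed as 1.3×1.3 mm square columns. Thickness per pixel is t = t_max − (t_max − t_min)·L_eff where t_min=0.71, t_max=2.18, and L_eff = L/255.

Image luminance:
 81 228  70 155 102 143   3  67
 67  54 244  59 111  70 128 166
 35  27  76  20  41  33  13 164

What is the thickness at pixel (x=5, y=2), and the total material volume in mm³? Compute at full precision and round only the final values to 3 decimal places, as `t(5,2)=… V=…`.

t(5,2)=1.990 V=67.407

span = t_max - t_min = 2.18 - 0.71 = 1.470
L(5,2) = 33, L_eff = 33/255 = 0.129412
t(5,2) = 2.18 - 1.470·0.129412 = 1.990
Σt over all 3·8 pixels = 339027/8500 ≈ 39.8855294
V = pitch²·Σt = 1.3²·339027/8500 = 67.407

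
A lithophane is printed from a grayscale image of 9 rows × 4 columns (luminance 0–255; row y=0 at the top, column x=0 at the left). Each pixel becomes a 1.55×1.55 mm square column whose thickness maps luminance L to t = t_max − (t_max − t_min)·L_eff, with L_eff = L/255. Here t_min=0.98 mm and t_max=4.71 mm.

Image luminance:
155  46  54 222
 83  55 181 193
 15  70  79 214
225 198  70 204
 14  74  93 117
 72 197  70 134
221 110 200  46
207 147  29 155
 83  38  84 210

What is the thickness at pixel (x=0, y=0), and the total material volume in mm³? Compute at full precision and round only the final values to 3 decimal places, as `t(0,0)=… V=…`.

t(0,0)=2.443 V=253.971

span = t_max - t_min = 4.71 - 0.98 = 3.730
L(0,0) = 155, L_eff = 155/255 = 0.607843
t(0,0) = 4.71 - 3.730·0.607843 = 2.443
Σt over all 9·4 pixels = 179709/1700 ≈ 105.7111765
V = pitch²·Σt = 1.55²·179709/1700 = 253.971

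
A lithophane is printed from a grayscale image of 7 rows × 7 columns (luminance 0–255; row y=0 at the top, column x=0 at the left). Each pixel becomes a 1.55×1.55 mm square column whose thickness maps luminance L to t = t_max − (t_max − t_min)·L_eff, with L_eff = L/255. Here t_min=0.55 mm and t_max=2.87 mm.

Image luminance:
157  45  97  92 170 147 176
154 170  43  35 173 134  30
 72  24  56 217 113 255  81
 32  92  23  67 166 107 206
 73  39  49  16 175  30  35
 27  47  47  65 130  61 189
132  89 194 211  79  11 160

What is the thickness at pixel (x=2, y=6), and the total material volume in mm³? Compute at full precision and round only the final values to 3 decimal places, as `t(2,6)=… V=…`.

span = t_max - t_min = 2.87 - 0.55 = 2.320
L(2,6) = 194, L_eff = 194/255 = 0.760784
t(2,6) = 2.87 - 2.320·0.760784 = 1.105
Σt over all 7·7 pixels = 2427689/25500 ≈ 95.2034902
V = pitch²·Σt = 1.55²·2427689/25500 = 228.726

t(2,6)=1.105 V=228.726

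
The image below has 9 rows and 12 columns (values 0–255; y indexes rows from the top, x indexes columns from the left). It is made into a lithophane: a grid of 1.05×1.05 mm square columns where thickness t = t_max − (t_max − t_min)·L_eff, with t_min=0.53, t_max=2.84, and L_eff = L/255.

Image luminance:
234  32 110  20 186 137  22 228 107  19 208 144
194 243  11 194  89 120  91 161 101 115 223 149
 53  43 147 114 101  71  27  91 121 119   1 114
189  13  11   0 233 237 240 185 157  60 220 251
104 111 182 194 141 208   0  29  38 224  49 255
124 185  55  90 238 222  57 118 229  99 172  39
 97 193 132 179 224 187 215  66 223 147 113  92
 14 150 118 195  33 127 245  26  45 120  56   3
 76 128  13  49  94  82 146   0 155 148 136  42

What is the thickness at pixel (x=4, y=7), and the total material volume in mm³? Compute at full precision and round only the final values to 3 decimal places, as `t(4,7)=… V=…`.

span = t_max - t_min = 2.84 - 0.53 = 2.310
L(4,7) = 33, L_eff = 33/255 = 0.129412
t(4,7) = 2.84 - 2.310·0.129412 = 2.541
Σt over all 9·12 pixels = 398296/2125 ≈ 187.4334118
V = pitch²·Σt = 1.05²·398296/2125 = 206.645

t(4,7)=2.541 V=206.645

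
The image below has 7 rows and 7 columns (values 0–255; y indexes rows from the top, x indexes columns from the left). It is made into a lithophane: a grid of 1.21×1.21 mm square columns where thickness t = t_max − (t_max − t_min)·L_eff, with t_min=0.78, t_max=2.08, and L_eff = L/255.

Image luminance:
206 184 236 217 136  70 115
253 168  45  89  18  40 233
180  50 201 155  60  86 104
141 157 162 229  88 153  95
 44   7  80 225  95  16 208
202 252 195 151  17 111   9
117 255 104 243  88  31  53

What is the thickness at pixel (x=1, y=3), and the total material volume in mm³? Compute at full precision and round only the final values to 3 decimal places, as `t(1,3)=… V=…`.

span = t_max - t_min = 2.08 - 0.78 = 1.300
L(1,3) = 157, L_eff = 157/255 = 0.615686
t(1,3) = 2.08 - 1.300·0.615686 = 1.280
Σt over all 7·7 pixels = 88517/1275 ≈ 69.4250980
V = pitch²·Σt = 1.21²·88517/1275 = 101.645

t(1,3)=1.280 V=101.645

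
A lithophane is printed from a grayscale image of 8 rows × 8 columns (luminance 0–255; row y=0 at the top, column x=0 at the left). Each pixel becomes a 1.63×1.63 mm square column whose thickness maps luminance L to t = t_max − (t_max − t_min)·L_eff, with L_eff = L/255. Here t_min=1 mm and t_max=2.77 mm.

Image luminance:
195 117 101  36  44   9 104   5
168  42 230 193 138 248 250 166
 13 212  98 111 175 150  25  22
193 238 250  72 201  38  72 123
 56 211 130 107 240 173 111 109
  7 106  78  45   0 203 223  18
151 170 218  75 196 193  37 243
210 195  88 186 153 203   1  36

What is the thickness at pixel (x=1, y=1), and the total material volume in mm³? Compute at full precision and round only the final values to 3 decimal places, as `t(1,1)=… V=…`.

span = t_max - t_min = 2.77 - 1 = 1.770
L(1,1) = 42, L_eff = 42/255 = 0.164706
t(1,1) = 2.77 - 1.770·0.164706 = 2.478
Σt over all 8·8 pixels = 120.286
V = pitch²·Σt = 1.63²·120.286 = 319.588

t(1,1)=2.478 V=319.588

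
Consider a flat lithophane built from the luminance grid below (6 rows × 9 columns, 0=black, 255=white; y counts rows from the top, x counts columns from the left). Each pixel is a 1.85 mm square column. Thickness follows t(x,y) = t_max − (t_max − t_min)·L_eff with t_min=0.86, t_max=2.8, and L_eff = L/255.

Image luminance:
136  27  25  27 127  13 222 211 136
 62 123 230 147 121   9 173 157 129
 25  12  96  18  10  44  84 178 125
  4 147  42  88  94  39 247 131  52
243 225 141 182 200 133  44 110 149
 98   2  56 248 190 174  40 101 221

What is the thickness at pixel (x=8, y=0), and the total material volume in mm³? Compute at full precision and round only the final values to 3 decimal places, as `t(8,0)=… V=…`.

t(8,0)=1.765 V=359.484

span = t_max - t_min = 2.8 - 0.86 = 1.940
L(8,0) = 136, L_eff = 136/255 = 0.533333
t(8,0) = 2.8 - 1.940·0.533333 = 1.765
Σt over all 6·9 pixels = 669602/6375 ≈ 105.0356078
V = pitch²·Σt = 1.85²·669602/6375 = 359.484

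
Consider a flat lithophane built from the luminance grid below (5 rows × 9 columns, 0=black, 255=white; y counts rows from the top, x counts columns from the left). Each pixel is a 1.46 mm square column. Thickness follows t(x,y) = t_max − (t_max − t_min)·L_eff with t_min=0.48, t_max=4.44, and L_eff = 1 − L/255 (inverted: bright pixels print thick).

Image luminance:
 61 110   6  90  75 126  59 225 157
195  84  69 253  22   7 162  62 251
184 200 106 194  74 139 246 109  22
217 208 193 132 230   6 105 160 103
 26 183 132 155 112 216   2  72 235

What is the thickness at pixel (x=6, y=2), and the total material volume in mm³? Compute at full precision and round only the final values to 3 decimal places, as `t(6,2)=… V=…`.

t(6,2)=4.300 V=237.209

span = t_max - t_min = 4.44 - 0.48 = 3.960
L(6,2) = 246, L_eff = 1 - 246/255 = 0.035294 (inverted)
t(6,2) = 4.44 - 3.960·0.035294 = 4.300
Σt over all 5·9 pixels = 9459/85 ≈ 111.2823529
V = pitch²·Σt = 1.46²·9459/85 = 237.209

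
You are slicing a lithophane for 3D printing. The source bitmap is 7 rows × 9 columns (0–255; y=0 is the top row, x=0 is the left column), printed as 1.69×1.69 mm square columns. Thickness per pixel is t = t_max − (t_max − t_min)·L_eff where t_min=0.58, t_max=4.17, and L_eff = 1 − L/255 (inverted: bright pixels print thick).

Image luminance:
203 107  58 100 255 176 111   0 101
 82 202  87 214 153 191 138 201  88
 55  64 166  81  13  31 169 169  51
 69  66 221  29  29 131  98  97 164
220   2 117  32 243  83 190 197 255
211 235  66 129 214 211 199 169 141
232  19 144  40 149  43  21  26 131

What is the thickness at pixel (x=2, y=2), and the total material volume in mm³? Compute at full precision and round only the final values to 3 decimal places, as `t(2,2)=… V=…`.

t(2,2)=2.917 V=421.574

span = t_max - t_min = 4.17 - 0.58 = 3.590
L(2,2) = 166, L_eff = 1 - 166/255 = 0.349020 (inverted)
t(2,2) = 4.17 - 3.590·0.349020 = 2.917
Σt over all 7·9 pixels = 3763921/25500 ≈ 147.6047451
V = pitch²·Σt = 1.69²·3763921/25500 = 421.574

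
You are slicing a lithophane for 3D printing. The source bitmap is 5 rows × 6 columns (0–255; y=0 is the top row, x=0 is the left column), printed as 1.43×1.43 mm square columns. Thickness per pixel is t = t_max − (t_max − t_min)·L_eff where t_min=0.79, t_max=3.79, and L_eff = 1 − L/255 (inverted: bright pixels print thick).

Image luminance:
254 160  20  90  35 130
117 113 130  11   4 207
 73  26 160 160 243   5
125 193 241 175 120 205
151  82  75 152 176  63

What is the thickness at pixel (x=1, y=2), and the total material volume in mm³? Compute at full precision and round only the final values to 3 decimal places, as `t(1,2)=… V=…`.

t(1,2)=1.096 V=137.381

span = t_max - t_min = 3.79 - 0.79 = 3.000
L(1,2) = 26, L_eff = 1 - 26/255 = 0.898039 (inverted)
t(1,2) = 3.79 - 3.000·0.898039 = 1.096
Σt over all 5·6 pixels = 11421/170 ≈ 67.1823529
V = pitch²·Σt = 1.43²·11421/170 = 137.381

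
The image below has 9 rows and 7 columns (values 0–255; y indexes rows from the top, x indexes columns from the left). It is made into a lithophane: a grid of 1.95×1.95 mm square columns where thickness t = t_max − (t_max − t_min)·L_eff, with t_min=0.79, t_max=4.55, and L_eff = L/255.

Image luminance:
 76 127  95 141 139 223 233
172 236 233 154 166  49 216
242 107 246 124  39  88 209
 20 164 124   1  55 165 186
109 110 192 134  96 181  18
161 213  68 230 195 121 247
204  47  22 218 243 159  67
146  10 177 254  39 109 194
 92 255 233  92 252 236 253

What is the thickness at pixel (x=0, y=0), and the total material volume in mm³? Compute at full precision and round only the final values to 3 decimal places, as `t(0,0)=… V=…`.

t(0,0)=3.429 V=562.553

span = t_max - t_min = 4.55 - 0.79 = 3.760
L(0,0) = 76, L_eff = 76/255 = 0.298039
t(0,0) = 4.55 - 3.760·0.298039 = 3.429
Σt over all 9·7 pixels = 3772543/25500 ≈ 147.9428627
V = pitch²·Σt = 1.95²·3772543/25500 = 562.553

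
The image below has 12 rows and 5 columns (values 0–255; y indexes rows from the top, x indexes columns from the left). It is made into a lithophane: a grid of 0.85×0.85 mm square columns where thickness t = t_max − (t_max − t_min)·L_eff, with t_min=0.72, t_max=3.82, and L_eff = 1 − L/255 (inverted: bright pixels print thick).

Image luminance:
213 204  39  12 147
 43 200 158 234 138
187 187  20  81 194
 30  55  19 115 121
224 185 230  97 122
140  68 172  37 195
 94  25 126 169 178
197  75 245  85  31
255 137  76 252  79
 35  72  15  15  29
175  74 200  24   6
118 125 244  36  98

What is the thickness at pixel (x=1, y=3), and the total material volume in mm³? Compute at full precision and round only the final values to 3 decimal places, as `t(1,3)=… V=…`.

t(1,3)=1.389 V=94.074

span = t_max - t_min = 3.82 - 0.72 = 3.100
L(1,3) = 55, L_eff = 1 - 55/255 = 0.784314 (inverted)
t(1,3) = 3.82 - 3.100·0.784314 = 1.389
Σt over all 12·5 pixels = 19531/150 ≈ 130.2066667
V = pitch²·Σt = 0.85²·19531/150 = 94.074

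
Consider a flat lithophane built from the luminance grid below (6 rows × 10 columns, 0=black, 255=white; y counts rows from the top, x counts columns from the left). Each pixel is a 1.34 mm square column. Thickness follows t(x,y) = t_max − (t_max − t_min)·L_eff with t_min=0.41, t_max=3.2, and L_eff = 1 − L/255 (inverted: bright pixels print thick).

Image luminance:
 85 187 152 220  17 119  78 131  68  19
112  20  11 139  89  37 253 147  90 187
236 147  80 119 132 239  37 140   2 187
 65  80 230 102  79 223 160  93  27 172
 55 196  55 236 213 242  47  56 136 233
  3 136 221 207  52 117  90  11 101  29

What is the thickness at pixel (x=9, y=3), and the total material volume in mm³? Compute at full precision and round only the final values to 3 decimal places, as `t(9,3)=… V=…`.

t(9,3)=2.292 V=184.582

span = t_max - t_min = 3.2 - 0.41 = 2.790
L(9,3) = 172, L_eff = 1 - 172/255 = 0.325490 (inverted)
t(9,3) = 3.2 - 2.790·0.325490 = 2.292
Σt over all 6·10 pixels = 873771/8500 ≈ 102.7965882
V = pitch²·Σt = 1.34²·873771/8500 = 184.582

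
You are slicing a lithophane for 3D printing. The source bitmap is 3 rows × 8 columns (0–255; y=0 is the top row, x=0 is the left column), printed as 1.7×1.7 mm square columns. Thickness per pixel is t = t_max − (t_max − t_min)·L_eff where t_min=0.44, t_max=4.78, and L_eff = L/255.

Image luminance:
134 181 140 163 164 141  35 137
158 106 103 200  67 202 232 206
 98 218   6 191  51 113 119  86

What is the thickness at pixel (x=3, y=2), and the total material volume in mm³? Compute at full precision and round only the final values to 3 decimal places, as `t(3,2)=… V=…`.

t(3,2)=1.529 V=171.635

span = t_max - t_min = 4.78 - 0.44 = 4.340
L(3,2) = 191, L_eff = 191/255 = 0.749020
t(3,2) = 4.78 - 4.340·0.749020 = 1.529
Σt over all 3·8 pixels = 757213/12750 ≈ 59.3892549
V = pitch²·Σt = 1.7²·757213/12750 = 171.635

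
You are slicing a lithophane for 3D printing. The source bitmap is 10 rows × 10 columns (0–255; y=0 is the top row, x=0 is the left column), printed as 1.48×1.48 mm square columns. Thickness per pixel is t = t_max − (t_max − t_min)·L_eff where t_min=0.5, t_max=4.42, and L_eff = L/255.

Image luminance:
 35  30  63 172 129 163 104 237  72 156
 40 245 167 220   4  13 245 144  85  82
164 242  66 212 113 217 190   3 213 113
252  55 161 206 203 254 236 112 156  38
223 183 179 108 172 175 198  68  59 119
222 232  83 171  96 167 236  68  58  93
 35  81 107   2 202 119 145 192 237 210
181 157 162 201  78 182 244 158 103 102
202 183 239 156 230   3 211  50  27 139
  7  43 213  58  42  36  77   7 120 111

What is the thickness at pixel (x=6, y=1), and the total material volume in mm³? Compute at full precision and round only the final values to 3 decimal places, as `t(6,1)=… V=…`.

span = t_max - t_min = 4.42 - 0.5 = 3.920
L(6,1) = 245, L_eff = 245/255 = 0.960784
t(6,1) = 4.42 - 3.920·0.960784 = 0.654
Σt over all 10·10 pixels = 1487498/6375 ≈ 233.3330196
V = pitch²·Σt = 1.48²·1487498/6375 = 511.093

t(6,1)=0.654 V=511.093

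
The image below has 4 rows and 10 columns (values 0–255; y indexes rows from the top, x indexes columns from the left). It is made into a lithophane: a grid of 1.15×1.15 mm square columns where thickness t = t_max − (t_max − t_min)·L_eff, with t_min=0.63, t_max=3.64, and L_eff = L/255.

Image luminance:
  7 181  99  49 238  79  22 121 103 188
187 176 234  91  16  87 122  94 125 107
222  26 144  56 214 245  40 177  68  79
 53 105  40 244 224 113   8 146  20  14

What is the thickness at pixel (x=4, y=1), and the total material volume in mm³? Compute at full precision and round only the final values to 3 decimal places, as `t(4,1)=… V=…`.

t(4,1)=3.451 V=121.309

span = t_max - t_min = 3.64 - 0.63 = 3.010
L(4,1) = 16, L_eff = 16/255 = 0.062745
t(4,1) = 3.64 - 3.010·0.062745 = 3.451
Σt over all 4·10 pixels = 584759/6375 ≈ 91.7269020
V = pitch²·Σt = 1.15²·584759/6375 = 121.309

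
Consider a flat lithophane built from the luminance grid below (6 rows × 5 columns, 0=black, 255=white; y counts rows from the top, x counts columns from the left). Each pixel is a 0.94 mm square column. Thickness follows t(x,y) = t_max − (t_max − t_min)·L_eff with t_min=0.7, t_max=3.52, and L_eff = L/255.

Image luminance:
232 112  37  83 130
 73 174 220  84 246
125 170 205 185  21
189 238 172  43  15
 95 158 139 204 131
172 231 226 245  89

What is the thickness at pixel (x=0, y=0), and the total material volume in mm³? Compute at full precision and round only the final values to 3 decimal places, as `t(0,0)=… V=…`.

t(0,0)=0.954 V=49.883

span = t_max - t_min = 3.52 - 0.7 = 2.820
L(0,0) = 232, L_eff = 232/255 = 0.909804
t(0,0) = 3.52 - 2.820·0.909804 = 0.954
Σt over all 6·5 pixels = 119966/2125 ≈ 56.4545882
V = pitch²·Σt = 0.94²·119966/2125 = 49.883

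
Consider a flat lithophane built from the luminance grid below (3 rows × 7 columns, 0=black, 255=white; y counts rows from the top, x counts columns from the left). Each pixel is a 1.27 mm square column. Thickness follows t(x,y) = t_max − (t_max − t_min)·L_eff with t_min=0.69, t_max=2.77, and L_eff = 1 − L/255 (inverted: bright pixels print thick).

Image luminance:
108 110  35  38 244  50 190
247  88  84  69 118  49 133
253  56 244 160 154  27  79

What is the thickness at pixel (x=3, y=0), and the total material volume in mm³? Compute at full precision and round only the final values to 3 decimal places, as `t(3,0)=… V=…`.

span = t_max - t_min = 2.77 - 0.69 = 2.080
L(3,0) = 38, L_eff = 1 - 38/255 = 0.850980 (inverted)
t(3,0) = 2.77 - 2.080·0.850980 = 1.000
Σt over all 3·7 pixels = 896983/25500 ≈ 35.1758039
V = pitch²·Σt = 1.27²·896983/25500 = 56.735

t(3,0)=1.000 V=56.735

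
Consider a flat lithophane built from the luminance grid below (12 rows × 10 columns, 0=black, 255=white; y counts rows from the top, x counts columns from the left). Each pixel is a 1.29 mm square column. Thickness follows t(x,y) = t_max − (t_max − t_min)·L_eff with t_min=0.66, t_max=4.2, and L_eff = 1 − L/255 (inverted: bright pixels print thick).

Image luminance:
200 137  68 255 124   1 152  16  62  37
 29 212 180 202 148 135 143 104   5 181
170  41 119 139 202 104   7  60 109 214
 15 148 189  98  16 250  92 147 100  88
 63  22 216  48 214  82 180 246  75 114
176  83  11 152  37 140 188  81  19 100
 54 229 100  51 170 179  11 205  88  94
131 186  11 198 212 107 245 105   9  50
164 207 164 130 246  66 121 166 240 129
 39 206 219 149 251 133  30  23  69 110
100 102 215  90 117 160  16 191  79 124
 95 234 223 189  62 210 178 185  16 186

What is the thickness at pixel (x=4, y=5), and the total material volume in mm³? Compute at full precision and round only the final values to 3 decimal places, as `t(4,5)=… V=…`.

t(4,5)=1.174 V=478.668

span = t_max - t_min = 4.2 - 0.66 = 3.540
L(4,5) = 37, L_eff = 1 - 37/255 = 0.854902 (inverted)
t(4,5) = 4.2 - 3.540·0.854902 = 1.174
Σt over all 12·10 pixels = 244497/850 ≈ 287.6435294
V = pitch²·Σt = 1.29²·244497/850 = 478.668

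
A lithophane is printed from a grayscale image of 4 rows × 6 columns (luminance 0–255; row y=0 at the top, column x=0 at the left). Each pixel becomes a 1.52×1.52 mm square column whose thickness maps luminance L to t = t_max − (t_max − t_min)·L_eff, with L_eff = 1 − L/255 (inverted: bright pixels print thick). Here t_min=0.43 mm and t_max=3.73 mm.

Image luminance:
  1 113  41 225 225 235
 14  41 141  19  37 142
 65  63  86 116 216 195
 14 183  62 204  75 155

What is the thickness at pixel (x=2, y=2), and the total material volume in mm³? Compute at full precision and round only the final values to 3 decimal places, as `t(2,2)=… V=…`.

t(2,2)=1.543 V=103.615

span = t_max - t_min = 3.73 - 0.43 = 3.300
L(2,2) = 86, L_eff = 1 - 86/255 = 0.662745 (inverted)
t(2,2) = 3.73 - 3.300·0.662745 = 1.543
Σt over all 4·6 pixels = 3812/85 ≈ 44.8470588
V = pitch²·Σt = 1.52²·3812/85 = 103.615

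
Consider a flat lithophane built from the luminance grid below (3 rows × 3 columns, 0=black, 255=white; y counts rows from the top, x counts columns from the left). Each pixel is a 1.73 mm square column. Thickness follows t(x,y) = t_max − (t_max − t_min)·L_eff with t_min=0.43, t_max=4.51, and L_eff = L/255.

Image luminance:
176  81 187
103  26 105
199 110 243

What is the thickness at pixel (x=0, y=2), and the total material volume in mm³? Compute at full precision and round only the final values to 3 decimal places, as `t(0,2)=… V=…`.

t(0,2)=1.326 V=62.582

span = t_max - t_min = 4.51 - 0.43 = 4.080
L(0,2) = 199, L_eff = 199/255 = 0.780392
t(0,2) = 4.51 - 4.080·0.780392 = 1.326
Σt over all 3·3 pixels = 20.91
V = pitch²·Σt = 1.73²·20.91 = 62.582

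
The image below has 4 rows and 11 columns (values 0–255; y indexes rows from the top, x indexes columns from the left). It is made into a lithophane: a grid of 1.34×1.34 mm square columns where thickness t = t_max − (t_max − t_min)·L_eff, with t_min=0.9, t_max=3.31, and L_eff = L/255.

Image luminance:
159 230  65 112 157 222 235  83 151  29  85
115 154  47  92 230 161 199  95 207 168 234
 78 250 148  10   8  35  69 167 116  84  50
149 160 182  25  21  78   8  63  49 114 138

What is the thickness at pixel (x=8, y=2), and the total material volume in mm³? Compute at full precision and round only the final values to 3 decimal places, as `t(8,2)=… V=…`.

t(8,2)=2.214 V=172.723

span = t_max - t_min = 3.31 - 0.9 = 2.410
L(8,2) = 116, L_eff = 116/255 = 0.454902
t(8,2) = 3.31 - 2.410·0.454902 = 2.214
Σt over all 4·11 pixels = 204409/2125 ≈ 96.1924706
V = pitch²·Σt = 1.34²·204409/2125 = 172.723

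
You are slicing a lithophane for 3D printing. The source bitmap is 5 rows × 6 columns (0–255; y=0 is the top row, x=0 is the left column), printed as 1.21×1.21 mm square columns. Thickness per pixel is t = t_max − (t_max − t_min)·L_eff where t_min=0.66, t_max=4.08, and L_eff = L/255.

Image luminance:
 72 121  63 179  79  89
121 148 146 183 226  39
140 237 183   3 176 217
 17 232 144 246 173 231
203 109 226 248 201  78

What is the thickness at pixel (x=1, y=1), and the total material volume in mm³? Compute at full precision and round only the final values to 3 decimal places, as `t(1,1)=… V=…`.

span = t_max - t_min = 4.08 - 0.66 = 3.420
L(1,1) = 148, L_eff = 148/255 = 0.580392
t(1,1) = 4.08 - 3.420·0.580392 = 2.095
Σt over all 5·6 pixels = 26199/425 ≈ 61.6447059
V = pitch²·Σt = 1.21²·26199/425 = 90.254

t(1,1)=2.095 V=90.254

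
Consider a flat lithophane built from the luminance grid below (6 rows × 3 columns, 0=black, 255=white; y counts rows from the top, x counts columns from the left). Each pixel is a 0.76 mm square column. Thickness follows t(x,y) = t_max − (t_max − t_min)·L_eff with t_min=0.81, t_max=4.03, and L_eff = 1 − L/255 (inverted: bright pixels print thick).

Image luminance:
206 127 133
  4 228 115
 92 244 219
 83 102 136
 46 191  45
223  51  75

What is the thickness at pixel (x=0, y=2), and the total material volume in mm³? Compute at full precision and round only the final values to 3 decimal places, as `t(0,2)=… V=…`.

t(0,2)=1.972 V=25.343

span = t_max - t_min = 4.03 - 0.81 = 3.220
L(0,2) = 92, L_eff = 1 - 92/255 = 0.639216 (inverted)
t(0,2) = 4.03 - 3.220·0.639216 = 1.972
Σt over all 6·3 pixels = 111883/2550 ≈ 43.8756863
V = pitch²·Σt = 0.76²·111883/2550 = 25.343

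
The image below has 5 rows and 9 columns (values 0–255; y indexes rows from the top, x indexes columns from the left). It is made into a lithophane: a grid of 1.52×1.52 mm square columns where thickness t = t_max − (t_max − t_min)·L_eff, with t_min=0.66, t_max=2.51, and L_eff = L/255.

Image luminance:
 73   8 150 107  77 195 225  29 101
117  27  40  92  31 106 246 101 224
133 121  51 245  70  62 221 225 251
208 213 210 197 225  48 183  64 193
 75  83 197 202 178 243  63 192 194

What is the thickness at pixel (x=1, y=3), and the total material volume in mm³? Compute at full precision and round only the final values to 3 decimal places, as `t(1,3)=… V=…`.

span = t_max - t_min = 2.51 - 0.66 = 1.850
L(1,3) = 213, L_eff = 213/255 = 0.835294
t(1,3) = 2.51 - 1.850·0.835294 = 0.965
Σt over all 5·9 pixels = 343093/5100 ≈ 67.2731373
V = pitch²·Σt = 1.52²·343093/5100 = 155.428

t(1,3)=0.965 V=155.428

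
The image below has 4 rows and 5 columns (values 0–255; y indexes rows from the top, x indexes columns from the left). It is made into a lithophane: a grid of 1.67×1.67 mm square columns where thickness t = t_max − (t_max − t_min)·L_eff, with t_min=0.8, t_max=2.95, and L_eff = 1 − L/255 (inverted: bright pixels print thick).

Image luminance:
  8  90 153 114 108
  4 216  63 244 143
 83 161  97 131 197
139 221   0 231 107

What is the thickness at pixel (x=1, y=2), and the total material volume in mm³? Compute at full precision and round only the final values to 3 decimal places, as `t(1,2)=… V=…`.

span = t_max - t_min = 2.95 - 0.8 = 2.150
L(1,2) = 161, L_eff = 1 - 161/255 = 0.368627 (inverted)
t(1,2) = 2.95 - 2.150·0.368627 = 2.157
Σt over all 4·5 pixels = 18953/510 ≈ 37.1627451
V = pitch²·Σt = 1.67²·18953/510 = 103.643

t(1,2)=2.157 V=103.643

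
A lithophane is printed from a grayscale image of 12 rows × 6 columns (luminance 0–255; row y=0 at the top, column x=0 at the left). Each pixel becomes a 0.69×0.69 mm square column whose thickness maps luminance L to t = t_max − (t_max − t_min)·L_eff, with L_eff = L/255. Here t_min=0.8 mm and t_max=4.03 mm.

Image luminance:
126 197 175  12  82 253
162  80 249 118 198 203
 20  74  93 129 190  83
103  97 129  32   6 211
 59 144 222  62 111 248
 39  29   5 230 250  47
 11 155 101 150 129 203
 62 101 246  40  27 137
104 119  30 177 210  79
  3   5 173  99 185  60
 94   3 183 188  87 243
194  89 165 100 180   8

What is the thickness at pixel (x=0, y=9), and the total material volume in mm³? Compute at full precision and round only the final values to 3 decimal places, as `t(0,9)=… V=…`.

t(0,9)=3.992 V=86.234

span = t_max - t_min = 4.03 - 0.8 = 3.230
L(0,9) = 3, L_eff = 3/255 = 0.011765
t(0,9) = 4.03 - 3.230·0.011765 = 3.992
Σt over all 12·6 pixels = 67922/375 ≈ 181.1253333
V = pitch²·Σt = 0.69²·67922/375 = 86.234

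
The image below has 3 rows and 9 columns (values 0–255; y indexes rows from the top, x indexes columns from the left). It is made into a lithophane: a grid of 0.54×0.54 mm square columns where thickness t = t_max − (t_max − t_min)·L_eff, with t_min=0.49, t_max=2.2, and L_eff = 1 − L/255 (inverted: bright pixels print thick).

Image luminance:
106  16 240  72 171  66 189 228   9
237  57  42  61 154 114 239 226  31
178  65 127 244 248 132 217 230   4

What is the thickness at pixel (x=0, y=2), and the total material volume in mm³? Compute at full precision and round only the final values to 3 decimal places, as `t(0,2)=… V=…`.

span = t_max - t_min = 2.2 - 0.49 = 1.710
L(0,2) = 178, L_eff = 1 - 178/255 = 0.301961 (inverted)
t(0,2) = 2.2 - 1.710·0.301961 = 1.684
Σt over all 3·9 pixels = 161763/4250 ≈ 38.0618824
V = pitch²·Σt = 0.54²·161763/4250 = 11.099

t(0,2)=1.684 V=11.099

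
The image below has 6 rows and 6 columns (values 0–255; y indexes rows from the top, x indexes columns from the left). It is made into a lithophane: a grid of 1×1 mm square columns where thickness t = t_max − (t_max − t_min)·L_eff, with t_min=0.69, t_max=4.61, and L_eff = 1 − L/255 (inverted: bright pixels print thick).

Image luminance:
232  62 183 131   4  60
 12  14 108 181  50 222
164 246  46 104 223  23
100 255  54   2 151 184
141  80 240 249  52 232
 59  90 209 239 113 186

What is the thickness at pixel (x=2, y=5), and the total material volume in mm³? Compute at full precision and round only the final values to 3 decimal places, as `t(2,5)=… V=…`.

span = t_max - t_min = 4.61 - 0.69 = 3.920
L(2,5) = 209, L_eff = 1 - 209/255 = 0.180392 (inverted)
t(2,5) = 4.61 - 3.920·0.180392 = 3.903
Σt over all 6·6 pixels = 206351/2125 ≈ 97.1063529
V = pitch²·Σt = 1²·206351/2125 = 97.106

t(2,5)=3.903 V=97.106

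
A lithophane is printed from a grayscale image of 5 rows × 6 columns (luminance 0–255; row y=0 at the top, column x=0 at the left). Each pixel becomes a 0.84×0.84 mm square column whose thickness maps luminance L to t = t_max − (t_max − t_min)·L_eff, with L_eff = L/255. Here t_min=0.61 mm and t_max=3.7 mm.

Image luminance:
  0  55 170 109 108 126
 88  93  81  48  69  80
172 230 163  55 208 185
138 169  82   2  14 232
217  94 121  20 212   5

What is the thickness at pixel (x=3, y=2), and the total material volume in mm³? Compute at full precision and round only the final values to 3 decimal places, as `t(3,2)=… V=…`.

span = t_max - t_min = 3.7 - 0.61 = 3.090
L(3,2) = 55, L_eff = 55/255 = 0.215686
t(3,2) = 3.7 - 3.090·0.215686 = 3.034
Σt over all 5·6 pixels = 299431/4250 ≈ 70.4543529
V = pitch²·Σt = 0.84²·299431/4250 = 49.713

t(3,2)=3.034 V=49.713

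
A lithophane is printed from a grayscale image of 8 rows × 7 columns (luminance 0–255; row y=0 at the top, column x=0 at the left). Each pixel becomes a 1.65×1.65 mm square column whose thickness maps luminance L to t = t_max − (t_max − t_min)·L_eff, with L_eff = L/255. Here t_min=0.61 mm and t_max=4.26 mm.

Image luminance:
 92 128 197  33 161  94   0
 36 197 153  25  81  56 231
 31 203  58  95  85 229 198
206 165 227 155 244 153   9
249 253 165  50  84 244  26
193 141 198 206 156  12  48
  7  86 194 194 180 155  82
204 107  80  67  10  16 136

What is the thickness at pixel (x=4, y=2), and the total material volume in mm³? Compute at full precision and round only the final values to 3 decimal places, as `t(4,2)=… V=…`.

t(4,2)=3.043 V=373.383

span = t_max - t_min = 4.26 - 0.61 = 3.650
L(4,2) = 85, L_eff = 85/255 = 0.333333
t(4,2) = 4.26 - 3.650·0.333333 = 3.043
Σt over all 8·7 pixels = 699451/5100 ≈ 137.1472549
V = pitch²·Σt = 1.65²·699451/5100 = 373.383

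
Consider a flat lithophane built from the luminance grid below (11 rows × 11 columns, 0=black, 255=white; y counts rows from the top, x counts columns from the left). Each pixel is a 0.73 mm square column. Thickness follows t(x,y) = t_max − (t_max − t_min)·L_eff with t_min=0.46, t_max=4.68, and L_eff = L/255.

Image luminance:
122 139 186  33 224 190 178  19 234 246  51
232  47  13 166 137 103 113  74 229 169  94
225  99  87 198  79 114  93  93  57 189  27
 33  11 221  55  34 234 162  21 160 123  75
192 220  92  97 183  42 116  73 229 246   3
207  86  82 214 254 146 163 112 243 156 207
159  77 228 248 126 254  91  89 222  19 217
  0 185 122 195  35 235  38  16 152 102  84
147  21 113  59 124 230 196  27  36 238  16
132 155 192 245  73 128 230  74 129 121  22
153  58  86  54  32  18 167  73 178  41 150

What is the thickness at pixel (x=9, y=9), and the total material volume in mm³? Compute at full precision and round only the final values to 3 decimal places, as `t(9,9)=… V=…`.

span = t_max - t_min = 4.68 - 0.46 = 4.220
L(9,9) = 121, L_eff = 121/255 = 0.474510
t(9,9) = 4.68 - 4.220·0.474510 = 2.678
Σt over all 11·11 pixels = 1989133/6375 ≈ 312.0208627
V = pitch²·Σt = 0.73²·1989133/6375 = 166.276

t(9,9)=2.678 V=166.276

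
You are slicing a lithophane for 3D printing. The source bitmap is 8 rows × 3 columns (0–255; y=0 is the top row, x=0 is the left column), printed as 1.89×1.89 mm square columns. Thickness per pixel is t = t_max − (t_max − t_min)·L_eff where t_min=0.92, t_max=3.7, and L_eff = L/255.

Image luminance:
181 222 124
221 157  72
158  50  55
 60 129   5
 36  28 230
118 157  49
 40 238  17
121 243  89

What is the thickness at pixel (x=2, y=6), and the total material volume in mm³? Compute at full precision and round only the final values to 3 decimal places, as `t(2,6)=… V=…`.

t(2,6)=3.515 V=208.162

span = t_max - t_min = 3.7 - 0.92 = 2.780
L(2,6) = 17, L_eff = 17/255 = 0.066667
t(2,6) = 3.7 - 2.780·0.066667 = 3.515
Σt over all 8·3 pixels = 2972/51 ≈ 58.2745098
V = pitch²·Σt = 1.89²·2972/51 = 208.162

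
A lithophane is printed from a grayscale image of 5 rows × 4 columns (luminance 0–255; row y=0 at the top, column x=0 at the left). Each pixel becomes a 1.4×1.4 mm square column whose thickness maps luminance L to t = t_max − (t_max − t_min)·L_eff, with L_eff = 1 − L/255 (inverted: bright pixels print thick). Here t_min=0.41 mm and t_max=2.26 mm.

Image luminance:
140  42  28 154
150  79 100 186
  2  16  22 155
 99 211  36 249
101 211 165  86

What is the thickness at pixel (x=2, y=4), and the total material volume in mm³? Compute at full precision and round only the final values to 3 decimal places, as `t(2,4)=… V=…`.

span = t_max - t_min = 2.26 - 0.41 = 1.850
L(2,4) = 165, L_eff = 1 - 165/255 = 0.352941 (inverted)
t(2,4) = 2.26 - 1.850·0.352941 = 1.607
Σt over all 5·4 pixels = 10367/425 ≈ 24.3929412
V = pitch²·Σt = 1.4²·10367/425 = 47.810

t(2,4)=1.607 V=47.810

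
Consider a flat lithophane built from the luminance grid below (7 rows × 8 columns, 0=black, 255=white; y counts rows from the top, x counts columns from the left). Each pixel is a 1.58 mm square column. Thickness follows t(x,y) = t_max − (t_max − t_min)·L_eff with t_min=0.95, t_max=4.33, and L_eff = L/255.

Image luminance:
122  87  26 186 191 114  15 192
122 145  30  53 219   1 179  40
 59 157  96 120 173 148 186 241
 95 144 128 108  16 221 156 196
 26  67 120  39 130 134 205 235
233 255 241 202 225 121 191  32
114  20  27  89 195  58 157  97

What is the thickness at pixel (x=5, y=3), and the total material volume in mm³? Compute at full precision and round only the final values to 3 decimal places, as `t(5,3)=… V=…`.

t(5,3)=1.401 V=367.777

span = t_max - t_min = 4.33 - 0.95 = 3.380
L(5,3) = 221, L_eff = 221/255 = 0.866667
t(5,3) = 4.33 - 3.380·0.866667 = 1.401
Σt over all 7·8 pixels = 626123/4250 ≈ 147.3230588
V = pitch²·Σt = 1.58²·626123/4250 = 367.777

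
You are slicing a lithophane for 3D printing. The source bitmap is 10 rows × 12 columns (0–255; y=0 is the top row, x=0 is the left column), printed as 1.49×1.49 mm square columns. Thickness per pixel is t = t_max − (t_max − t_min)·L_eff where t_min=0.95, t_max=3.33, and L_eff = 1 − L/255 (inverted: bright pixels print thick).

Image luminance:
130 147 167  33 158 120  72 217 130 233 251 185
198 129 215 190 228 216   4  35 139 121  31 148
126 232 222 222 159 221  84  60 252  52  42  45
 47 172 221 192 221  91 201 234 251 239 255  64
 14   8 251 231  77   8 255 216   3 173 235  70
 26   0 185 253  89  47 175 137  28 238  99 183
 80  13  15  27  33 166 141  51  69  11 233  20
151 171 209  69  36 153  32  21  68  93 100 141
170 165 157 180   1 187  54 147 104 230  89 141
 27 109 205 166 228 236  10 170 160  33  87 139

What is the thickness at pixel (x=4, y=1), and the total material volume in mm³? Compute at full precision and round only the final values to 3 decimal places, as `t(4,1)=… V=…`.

span = t_max - t_min = 3.33 - 0.95 = 2.380
L(4,1) = 228, L_eff = 1 - 228/255 = 0.105882 (inverted)
t(4,1) = 3.33 - 2.380·0.105882 = 3.078
Σt over all 10·12 pixels = 195407/750 ≈ 260.5426667
V = pitch²·Σt = 1.49²·195407/750 = 578.431

t(4,1)=3.078 V=578.431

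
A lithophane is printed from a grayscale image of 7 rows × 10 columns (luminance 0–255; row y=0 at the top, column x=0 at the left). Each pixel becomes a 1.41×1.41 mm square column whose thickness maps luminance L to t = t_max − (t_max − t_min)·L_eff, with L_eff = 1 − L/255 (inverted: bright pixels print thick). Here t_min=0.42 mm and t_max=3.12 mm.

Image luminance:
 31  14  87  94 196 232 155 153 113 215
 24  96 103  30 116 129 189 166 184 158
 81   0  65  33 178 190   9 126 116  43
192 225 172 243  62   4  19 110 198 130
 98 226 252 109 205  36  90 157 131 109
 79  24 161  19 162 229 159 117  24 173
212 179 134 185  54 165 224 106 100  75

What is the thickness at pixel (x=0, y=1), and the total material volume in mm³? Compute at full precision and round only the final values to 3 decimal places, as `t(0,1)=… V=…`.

t(0,1)=0.674 V=241.063

span = t_max - t_min = 3.12 - 0.42 = 2.700
L(0,1) = 24, L_eff = 1 - 24/255 = 0.905882 (inverted)
t(0,1) = 3.12 - 2.700·0.905882 = 0.674
Σt over all 7·10 pixels = 20613/170 ≈ 121.2529412
V = pitch²·Σt = 1.41²·20613/170 = 241.063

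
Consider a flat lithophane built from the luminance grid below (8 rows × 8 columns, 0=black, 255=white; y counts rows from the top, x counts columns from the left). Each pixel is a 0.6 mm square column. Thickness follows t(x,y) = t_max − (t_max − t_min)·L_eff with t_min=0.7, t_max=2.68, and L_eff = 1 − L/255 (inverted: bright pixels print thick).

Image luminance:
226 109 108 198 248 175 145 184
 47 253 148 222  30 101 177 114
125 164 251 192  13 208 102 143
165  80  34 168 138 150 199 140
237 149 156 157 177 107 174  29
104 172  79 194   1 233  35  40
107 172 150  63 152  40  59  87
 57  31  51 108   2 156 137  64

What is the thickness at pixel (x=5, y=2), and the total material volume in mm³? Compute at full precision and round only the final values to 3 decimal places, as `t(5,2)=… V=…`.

t(5,2)=2.315 V=39.153

span = t_max - t_min = 2.68 - 0.7 = 1.980
L(5,2) = 208, L_eff = 1 - 208/255 = 0.184314 (inverted)
t(5,2) = 2.68 - 1.980·0.184314 = 2.315
Σt over all 8·8 pixels = 462221/4250 ≈ 108.7578824
V = pitch²·Σt = 0.6²·462221/4250 = 39.153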